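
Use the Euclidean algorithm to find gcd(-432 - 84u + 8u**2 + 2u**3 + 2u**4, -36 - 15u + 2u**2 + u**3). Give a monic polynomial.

By polynomial division,
  2u**4 + 2u**3 + 8u**2 - 84u - 432 = (2u - 2)(u**3 + 2u**2 - 15u - 36) + (42u**2 - 42u - 504)
  u**3 + 2u**2 - 15u - 36 = ((1/42)u + 1/14)(42u**2 - 42u - 504) + (0)
Last nonzero remainder: 42u**2 - 42u - 504. Dividing through by 42 gives the monic gcd u**2 - u - 12.

-12 - u + u**2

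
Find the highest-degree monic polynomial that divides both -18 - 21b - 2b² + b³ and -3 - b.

3 + b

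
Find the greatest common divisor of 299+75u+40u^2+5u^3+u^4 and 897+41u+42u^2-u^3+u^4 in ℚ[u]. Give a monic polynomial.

23+4u+u^2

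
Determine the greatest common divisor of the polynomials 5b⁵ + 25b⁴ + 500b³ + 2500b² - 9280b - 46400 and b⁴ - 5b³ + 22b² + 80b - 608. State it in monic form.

b² - 16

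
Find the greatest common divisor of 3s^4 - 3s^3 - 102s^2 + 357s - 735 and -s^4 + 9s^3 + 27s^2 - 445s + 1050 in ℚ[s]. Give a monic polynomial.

s^2 + 2s - 35

Euclidean algorithm in ℚ[s]:
  3s^4 - 3s^3 - 102s^2 + 357s - 735 = (-3)(-s^4 + 9s^3 + 27s^2 - 445s + 1050) + (24s^3 - 21s^2 - 978s + 2415)
  -s^4 + 9s^3 + 27s^2 - 445s + 1050 = (-(1/24)s + 65/192)(24s^3 - 21s^2 - 978s + 2415) + (-(425/64)s^2 - (425/32)s + 14875/64)
  24s^3 - 21s^2 - 978s + 2415 = (-(1536/425)s + 4416/425)(-(425/64)s^2 - (425/32)s + 14875/64) + (0)
Last nonzero remainder: -(425/64)s^2 - (425/32)s + 14875/64. Dividing through by -425/64 gives the monic gcd s^2 + 2s - 35.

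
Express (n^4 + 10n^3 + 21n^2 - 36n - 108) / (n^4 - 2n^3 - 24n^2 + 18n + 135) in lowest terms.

By polynomial division,
  n^4 + 10n^3 + 21n^2 - 36n - 108 = (n^4 - 2n^3 - 24n^2 + 18n + 135) + (12n^3 + 45n^2 - 54n - 243)
  n^4 - 2n^3 - 24n^2 + 18n + 135 = ((1/12)n - 23/48)(12n^3 + 45n^2 - 54n - 243) + ((33/16)n^2 + (99/8)n + 297/16)
  12n^3 + 45n^2 - 54n - 243 = ((64/11)n - 144/11)((33/16)n^2 + (99/8)n + 297/16) + (0)
Last nonzero remainder: (33/16)n^2 + (99/8)n + 297/16. Dividing through by 33/16 gives the monic gcd n^2 + 6n + 9.
Cancel n^2 + 6n + 9 from numerator and denominator to get the reduced form.

(n^2 + 4n - 12)/(n^2 - 8n + 15)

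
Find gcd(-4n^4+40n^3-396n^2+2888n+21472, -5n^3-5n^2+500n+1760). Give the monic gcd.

n^2-7n-44

Apply the Euclidean algorithm:
  -4n^4+40n^3-396n^2+2888n+21472 = ((4/5)n-44/5)(-5n^3-5n^2+500n+1760) + (-840n^2+5880n+36960)
  -5n^3-5n^2+500n+1760 = ((1/168)n+1/21)(-840n^2+5880n+36960) + (0)
Last nonzero remainder: -840n^2+5880n+36960. Dividing through by -840 gives the monic gcd n^2-7n-44.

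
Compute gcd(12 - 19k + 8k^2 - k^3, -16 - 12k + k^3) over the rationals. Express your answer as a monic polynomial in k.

-4 + k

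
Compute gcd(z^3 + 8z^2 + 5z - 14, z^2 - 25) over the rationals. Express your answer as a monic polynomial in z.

1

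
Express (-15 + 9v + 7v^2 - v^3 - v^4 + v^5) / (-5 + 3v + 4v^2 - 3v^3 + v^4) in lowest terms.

Euclidean algorithm in ℚ[v]:
  v^5 - v^4 - v^3 + 7v^2 + 9v - 15 = (v + 2)(v^4 - 3v^3 + 4v^2 + 3v - 5) + (v^3 - 4v^2 + 8v - 5)
  v^4 - 3v^3 + 4v^2 + 3v - 5 = (v + 1)(v^3 - 4v^2 + 8v - 5) + (0)
The last nonzero remainder v^3 - 4v^2 + 8v - 5 is already monic.
Cancel v^3 - 4v^2 + 8v - 5 from numerator and denominator to get the reduced form.

(3 + 3v + v^2)/(1 + v)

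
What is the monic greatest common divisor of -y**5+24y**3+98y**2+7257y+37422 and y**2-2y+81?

y**2-2y+81

Apply the Euclidean algorithm:
  -y**5+24y**3+98y**2+7257y+37422 = (-y**3-2y**2+101y+462)(y**2-2y+81) + (0)
The last nonzero remainder y**2-2y+81 is already monic.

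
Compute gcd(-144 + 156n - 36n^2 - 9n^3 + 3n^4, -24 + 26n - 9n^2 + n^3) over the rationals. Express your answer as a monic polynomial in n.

6 - 5n + n^2

Repeated division with remainder:
  3n^4 - 9n^3 - 36n^2 + 156n - 144 = (3n + 18)(n^3 - 9n^2 + 26n - 24) + (48n^2 - 240n + 288)
  n^3 - 9n^2 + 26n - 24 = ((1/48)n - 1/12)(48n^2 - 240n + 288) + (0)
Last nonzero remainder: 48n^2 - 240n + 288. Dividing through by 48 gives the monic gcd n^2 - 5n + 6.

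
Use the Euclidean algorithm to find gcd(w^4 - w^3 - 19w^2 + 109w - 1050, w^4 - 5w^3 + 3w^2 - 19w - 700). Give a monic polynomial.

By polynomial division,
  w^4 - w^3 - 19w^2 + 109w - 1050 = (w^4 - 5w^3 + 3w^2 - 19w - 700) + (4w^3 - 22w^2 + 128w - 350)
  w^4 - 5w^3 + 3w^2 - 19w - 700 = ((1/4)w + 1/8)(4w^3 - 22w^2 + 128w - 350) + (-(105/4)w^2 + (105/2)w - 2625/4)
  4w^3 - 22w^2 + 128w - 350 = (-(16/105)w + 8/15)(-(105/4)w^2 + (105/2)w - 2625/4) + (0)
Last nonzero remainder: -(105/4)w^2 + (105/2)w - 2625/4. Dividing through by -105/4 gives the monic gcd w^2 - 2w + 25.

w^2 - 2w + 25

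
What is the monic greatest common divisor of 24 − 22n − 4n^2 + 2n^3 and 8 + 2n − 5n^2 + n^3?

−4 + n

By polynomial division,
  2n^3 − 4n^2 − 22n + 24 = (2)(n^3 − 5n^2 + 2n + 8) + (6n^2 − 26n + 8)
  n^3 − 5n^2 + 2n + 8 = ((1/6)n − 1/9)(6n^2 − 26n + 8) + (−(20/9)n + 80/9)
  6n^2 − 26n + 8 = (−(27/10)n + 9/10)(−(20/9)n + 80/9) + (0)
Last nonzero remainder: −(20/9)n + 80/9. Dividing through by −20/9 gives the monic gcd n − 4.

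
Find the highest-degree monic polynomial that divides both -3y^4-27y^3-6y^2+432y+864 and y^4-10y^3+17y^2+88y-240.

Repeated division with remainder:
  -3y^4-27y^3-6y^2+432y+864 = (-3)(y^4-10y^3+17y^2+88y-240) + (-57y^3+45y^2+696y+144)
  y^4-10y^3+17y^2+88y-240 = (-(1/57)y+175/1083)(-57y^3+45y^2+696y+144) + ((7920/361)y^2-(7920/361)y-95040/361)
  -57y^3+45y^2+696y+144 = (-(6859/2640)y-361/660)((7920/361)y^2-(7920/361)y-95040/361) + (0)
Last nonzero remainder: (7920/361)y^2-(7920/361)y-95040/361. Dividing through by 7920/361 gives the monic gcd y^2-y-12.

y^2-y-12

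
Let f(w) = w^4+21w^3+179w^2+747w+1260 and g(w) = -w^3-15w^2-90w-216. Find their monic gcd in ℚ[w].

w^2+9w+36

Apply the Euclidean algorithm:
  w^4+21w^3+179w^2+747w+1260 = (-w-6)(-w^3-15w^2-90w-216) + (-w^2-9w-36)
  -w^3-15w^2-90w-216 = (w+6)(-w^2-9w-36) + (0)
Last nonzero remainder: -w^2-9w-36. Dividing through by -1 gives the monic gcd w^2+9w+36.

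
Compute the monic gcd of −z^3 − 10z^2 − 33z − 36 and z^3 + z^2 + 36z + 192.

Euclidean algorithm in ℚ[z]:
  −z^3 − 10z^2 − 33z − 36 = (−1)(z^3 + z^2 + 36z + 192) + (−9z^2 + 3z + 156)
  z^3 + z^2 + 36z + 192 = (−(1/9)z − 4/27)(−9z^2 + 3z + 156) + ((484/9)z + 1936/9)
  −9z^2 + 3z + 156 = (−(81/484)z + 351/484)((484/9)z + 1936/9) + (0)
Last nonzero remainder: (484/9)z + 1936/9. Dividing through by 484/9 gives the monic gcd z + 4.

z + 4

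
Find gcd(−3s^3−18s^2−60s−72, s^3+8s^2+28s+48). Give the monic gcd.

s^2+4s+12

Euclidean algorithm in ℚ[s]:
  −3s^3−18s^2−60s−72 = (−3)(s^3+8s^2+28s+48) + (6s^2+24s+72)
  s^3+8s^2+28s+48 = ((1/6)s+2/3)(6s^2+24s+72) + (0)
Last nonzero remainder: 6s^2+24s+72. Dividing through by 6 gives the monic gcd s^2+4s+12.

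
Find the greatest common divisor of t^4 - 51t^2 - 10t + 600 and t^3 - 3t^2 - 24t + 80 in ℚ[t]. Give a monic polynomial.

Euclidean algorithm in ℚ[t]:
  t^4 - 51t^2 - 10t + 600 = (t + 3)(t^3 - 3t^2 - 24t + 80) + (-18t^2 - 18t + 360)
  t^3 - 3t^2 - 24t + 80 = (-(1/18)t + 2/9)(-18t^2 - 18t + 360) + (0)
Last nonzero remainder: -18t^2 - 18t + 360. Dividing through by -18 gives the monic gcd t^2 + t - 20.

t^2 + t - 20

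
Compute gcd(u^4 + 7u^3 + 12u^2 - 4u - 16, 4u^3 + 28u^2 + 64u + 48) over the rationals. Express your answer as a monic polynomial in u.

u^2 + 4u + 4

Euclidean algorithm in ℚ[u]:
  u^4 + 7u^3 + 12u^2 - 4u - 16 = ((1/4)u)(4u^3 + 28u^2 + 64u + 48) + (-4u^2 - 16u - 16)
  4u^3 + 28u^2 + 64u + 48 = (-u - 3)(-4u^2 - 16u - 16) + (0)
Last nonzero remainder: -4u^2 - 16u - 16. Dividing through by -4 gives the monic gcd u^2 + 4u + 4.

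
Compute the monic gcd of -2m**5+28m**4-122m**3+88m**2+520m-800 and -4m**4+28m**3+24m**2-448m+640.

Repeated division with remainder:
  -2m**5+28m**4-122m**3+88m**2+520m-800 = ((1/2)m-7/2)(-4m**4+28m**3+24m**2-448m+640) + (-36m**3+396m**2-1368m+1440)
  -4m**4+28m**3+24m**2-448m+640 = ((1/9)m+4/9)(-36m**3+396m**2-1368m+1440) + (0)
Last nonzero remainder: -36m**3+396m**2-1368m+1440. Dividing through by -36 gives the monic gcd m**3-11m**2+38m-40.

m**3-11m**2+38m-40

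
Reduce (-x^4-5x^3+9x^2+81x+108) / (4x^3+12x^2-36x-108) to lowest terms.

(-x^2+x+12)/(4x-12)

Repeated division with remainder:
  -x^4-5x^3+9x^2+81x+108 = (-(1/4)x-1/2)(4x^3+12x^2-36x-108) + (6x^2+36x+54)
  4x^3+12x^2-36x-108 = ((2/3)x-2)(6x^2+36x+54) + (0)
Last nonzero remainder: 6x^2+36x+54. Dividing through by 6 gives the monic gcd x^2+6x+9.
Cancel x^2+6x+9 from numerator and denominator to get the reduced form.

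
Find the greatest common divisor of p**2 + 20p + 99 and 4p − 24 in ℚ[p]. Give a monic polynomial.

1

Euclidean algorithm in ℚ[p]:
  p**2 + 20p + 99 = ((1/4)p + 13/2)(4p − 24) + (255)
  4p − 24 = ((4/255)p − 8/85)(255) + (0)
The last nonzero remainder is the constant 255, so the polynomials are coprime and gcd = 1.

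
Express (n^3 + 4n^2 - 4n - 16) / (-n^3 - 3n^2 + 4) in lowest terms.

(-n^2 - 2n + 8)/(n^2 + n - 2)

Repeated division with remainder:
  n^3 + 4n^2 - 4n - 16 = (-1)(-n^3 - 3n^2 + 4) + (n^2 - 4n - 12)
  -n^3 - 3n^2 + 4 = (-n - 7)(n^2 - 4n - 12) + (-40n - 80)
  n^2 - 4n - 12 = (-(1/40)n + 3/20)(-40n - 80) + (0)
Last nonzero remainder: -40n - 80. Dividing through by -40 gives the monic gcd n + 2.
Cancel n + 2 from numerator and denominator to get the reduced form.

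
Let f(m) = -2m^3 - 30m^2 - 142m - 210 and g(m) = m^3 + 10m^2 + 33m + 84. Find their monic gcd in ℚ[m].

m + 7

Repeated division with remainder:
  -2m^3 - 30m^2 - 142m - 210 = (-2)(m^3 + 10m^2 + 33m + 84) + (-10m^2 - 76m - 42)
  m^3 + 10m^2 + 33m + 84 = (-(1/10)m - 6/25)(-10m^2 - 76m - 42) + ((264/25)m + 1848/25)
  -10m^2 - 76m - 42 = (-(125/132)m - 25/44)((264/25)m + 1848/25) + (0)
Last nonzero remainder: (264/25)m + 1848/25. Dividing through by 264/25 gives the monic gcd m + 7.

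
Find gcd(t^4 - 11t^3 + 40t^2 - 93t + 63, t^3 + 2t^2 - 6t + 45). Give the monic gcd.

t^2 - 3t + 9

Euclidean algorithm in ℚ[t]:
  t^4 - 11t^3 + 40t^2 - 93t + 63 = (t - 13)(t^3 + 2t^2 - 6t + 45) + (72t^2 - 216t + 648)
  t^3 + 2t^2 - 6t + 45 = ((1/72)t + 5/72)(72t^2 - 216t + 648) + (0)
Last nonzero remainder: 72t^2 - 216t + 648. Dividing through by 72 gives the monic gcd t^2 - 3t + 9.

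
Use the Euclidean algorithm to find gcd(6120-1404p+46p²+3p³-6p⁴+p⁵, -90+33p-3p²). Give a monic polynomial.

Euclidean algorithm in ℚ[p]:
  p⁵-6p⁴+3p³+46p²-1404p+6120 = (-(1/3)p³-(5/3)p²-(28/3)p-68)(-3p²+33p-90) + (0)
Last nonzero remainder: -3p²+33p-90. Dividing through by -3 gives the monic gcd p²-11p+30.

30-11p+p²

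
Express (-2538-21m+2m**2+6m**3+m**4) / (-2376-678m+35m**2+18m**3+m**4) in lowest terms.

By polynomial division,
  m**4+6m**3+2m**2-21m-2538 = (m**4+18m**3+35m**2-678m-2376) + (-12m**3-33m**2+657m-162)
  m**4+18m**3+35m**2-678m-2376 = (-(1/12)m-61/48)(-12m**3-33m**2+657m-162) + ((765/16)m**2+(2295/16)m-20655/8)
  -12m**3-33m**2+657m-162 = (-(64/255)m+16/255)((765/16)m**2+(2295/16)m-20655/8) + (0)
Last nonzero remainder: (765/16)m**2+(2295/16)m-20655/8. Dividing through by 765/16 gives the monic gcd m**2+3m-54.
Cancel m**2+3m-54 from numerator and denominator to get the reduced form.

(47+3m+m**2)/(44+15m+m**2)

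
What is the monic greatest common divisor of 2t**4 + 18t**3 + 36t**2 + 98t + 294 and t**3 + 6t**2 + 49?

t**3 + 6t**2 + 49

Euclidean algorithm in ℚ[t]:
  2t**4 + 18t**3 + 36t**2 + 98t + 294 = (2t + 6)(t**3 + 6t**2 + 49) + (0)
The last nonzero remainder t**3 + 6t**2 + 49 is already monic.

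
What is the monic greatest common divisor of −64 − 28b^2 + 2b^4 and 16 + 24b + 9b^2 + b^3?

4 + b

Apply the Euclidean algorithm:
  2b^4 − 28b^2 − 64 = (2b − 18)(b^3 + 9b^2 + 24b + 16) + (86b^2 + 400b + 224)
  b^3 + 9b^2 + 24b + 16 = ((1/86)b + 187/3698)(86b^2 + 400b + 224) + ((2160/1849)b + 8640/1849)
  86b^2 + 400b + 224 = ((79507/1080)b + 12943/270)((2160/1849)b + 8640/1849) + (0)
Last nonzero remainder: (2160/1849)b + 8640/1849. Dividing through by 2160/1849 gives the monic gcd b + 4.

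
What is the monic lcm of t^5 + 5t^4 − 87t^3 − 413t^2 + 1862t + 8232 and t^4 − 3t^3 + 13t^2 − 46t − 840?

Euclidean algorithm in ℚ[t]:
  t^5 + 5t^4 − 87t^3 − 413t^2 + 1862t + 8232 = (t + 8)(t^4 − 3t^3 + 13t^2 − 46t − 840) + (−76t^3 − 471t^2 + 3070t + 14952)
  t^4 − 3t^3 + 13t^2 − 46t − 840 = (−(1/76)t + 699/5776)(−76t^3 − 471t^2 + 3070t + 14952) + ((637637/5776)t^2 − (637637/2888)t − 1912911/722)
  −76t^3 − 471t^2 + 3070t + 14952 = (−(438976/637637)t − 514064/91091)((637637/5776)t^2 − (637637/2888)t − 1912911/722) + (0)
Last nonzero remainder: (637637/5776)t^2 − (637637/2888)t − 1912911/722. Dividing through by 637637/5776 gives the monic gcd t^2 − 2t − 24.
Then lcm(f, g) = f·g / gcd(f, g); expanding and making the result monic gives the answer.

t^7 + 4t^6 − 57t^5 − 151t^4 − 770t^3 − 8085t^2 + 56938t + 288120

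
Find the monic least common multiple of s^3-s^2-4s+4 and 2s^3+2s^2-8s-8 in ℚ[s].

Repeated division with remainder:
  s^3-s^2-4s+4 = (1/2)(2s^3+2s^2-8s-8) + (-2s^2+8)
  2s^3+2s^2-8s-8 = (-s-1)(-2s^2+8) + (0)
Last nonzero remainder: -2s^2+8. Dividing through by -2 gives the monic gcd s^2-4.
Then lcm(f, g) = f·g / gcd(f, g); expanding and making the result monic gives the answer.

s^4-5s^2+4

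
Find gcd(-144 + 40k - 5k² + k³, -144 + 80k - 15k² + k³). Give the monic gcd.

-4 + k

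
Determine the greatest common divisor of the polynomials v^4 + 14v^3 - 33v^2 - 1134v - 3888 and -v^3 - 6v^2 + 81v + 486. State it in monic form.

Apply the Euclidean algorithm:
  v^4 + 14v^3 - 33v^2 - 1134v - 3888 = (-v - 8)(-v^3 - 6v^2 + 81v + 486) + (0)
Last nonzero remainder: -v^3 - 6v^2 + 81v + 486. Dividing through by -1 gives the monic gcd v^3 + 6v^2 - 81v - 486.

v^3 + 6v^2 - 81v - 486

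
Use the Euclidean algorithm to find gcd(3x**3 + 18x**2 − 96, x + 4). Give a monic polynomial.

x + 4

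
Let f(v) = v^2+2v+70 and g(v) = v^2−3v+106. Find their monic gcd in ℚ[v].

Repeated division with remainder:
  v^2+2v+70 = (v^2−3v+106) + (5v−36)
  v^2−3v+106 = ((1/5)v+21/25)(5v−36) + (3406/25)
  5v−36 = ((125/3406)v−450/1703)(3406/25) + (0)
The last nonzero remainder is the constant 3406/25, so the polynomials are coprime and gcd = 1.

1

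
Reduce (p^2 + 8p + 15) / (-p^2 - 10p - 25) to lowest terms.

Repeated division with remainder:
  p^2 + 8p + 15 = (-1)(-p^2 - 10p - 25) + (-2p - 10)
  -p^2 - 10p - 25 = ((1/2)p + 5/2)(-2p - 10) + (0)
Last nonzero remainder: -2p - 10. Dividing through by -2 gives the monic gcd p + 5.
Cancel p + 5 from numerator and denominator to get the reduced form.

(-p - 3)/(p + 5)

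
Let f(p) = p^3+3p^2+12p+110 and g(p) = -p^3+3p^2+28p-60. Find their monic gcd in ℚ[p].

Euclidean algorithm in ℚ[p]:
  p^3+3p^2+12p+110 = (-1)(-p^3+3p^2+28p-60) + (6p^2+40p+50)
  -p^3+3p^2+28p-60 = (-(1/6)p+29/18)(6p^2+40p+50) + (-(253/9)p-1265/9)
  6p^2+40p+50 = (-(54/253)p-90/253)(-(253/9)p-1265/9) + (0)
Last nonzero remainder: -(253/9)p-1265/9. Dividing through by -253/9 gives the monic gcd p+5.

p+5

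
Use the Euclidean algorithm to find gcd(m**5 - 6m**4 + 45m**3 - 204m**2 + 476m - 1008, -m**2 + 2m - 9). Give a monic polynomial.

m**2 - 2m + 9

Euclidean algorithm in ℚ[m]:
  m**5 - 6m**4 + 45m**3 - 204m**2 + 476m - 1008 = (-m**3 + 4m**2 - 28m + 112)(-m**2 + 2m - 9) + (0)
Last nonzero remainder: -m**2 + 2m - 9. Dividing through by -1 gives the monic gcd m**2 - 2m + 9.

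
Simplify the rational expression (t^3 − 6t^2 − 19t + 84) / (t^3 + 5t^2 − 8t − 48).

Euclidean algorithm in ℚ[t]:
  t^3 − 6t^2 − 19t + 84 = (t^3 + 5t^2 − 8t − 48) + (−11t^2 − 11t + 132)
  t^3 + 5t^2 − 8t − 48 = (−(1/11)t − 4/11)(−11t^2 − 11t + 132) + (0)
Last nonzero remainder: −11t^2 − 11t + 132. Dividing through by −11 gives the monic gcd t^2 + t − 12.
Cancel t^2 + t − 12 from numerator and denominator to get the reduced form.

(t − 7)/(t + 4)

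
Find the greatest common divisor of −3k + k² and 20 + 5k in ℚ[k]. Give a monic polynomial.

1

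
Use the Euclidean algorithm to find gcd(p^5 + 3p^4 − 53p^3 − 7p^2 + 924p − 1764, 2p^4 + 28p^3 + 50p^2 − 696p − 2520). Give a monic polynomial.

p^2 + 13p + 42

Apply the Euclidean algorithm:
  p^5 + 3p^4 − 53p^3 − 7p^2 + 924p − 1764 = ((1/2)p − 11/2)(2p^4 + 28p^3 + 50p^2 − 696p − 2520) + (76p^3 + 616p^2 − 1644p − 15624)
  2p^4 + 28p^3 + 50p^2 − 696p − 2520 = ((1/38)p + 56/361)(76p^3 + 616p^2 − 1644p − 15624) + (−(828/361)p^2 − (10764/361)p − 34776/361)
  76p^3 + 616p^2 − 1644p − 15624 = (−(6859/207)p + 11191/69)(−(828/361)p^2 − (10764/361)p − 34776/361) + (0)
Last nonzero remainder: −(828/361)p^2 − (10764/361)p − 34776/361. Dividing through by −828/361 gives the monic gcd p^2 + 13p + 42.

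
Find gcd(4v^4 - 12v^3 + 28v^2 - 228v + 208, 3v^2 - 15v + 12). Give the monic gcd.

v^2 - 5v + 4

By polynomial division,
  4v^4 - 12v^3 + 28v^2 - 228v + 208 = ((4/3)v^2 + (8/3)v + 52/3)(3v^2 - 15v + 12) + (0)
Last nonzero remainder: 3v^2 - 15v + 12. Dividing through by 3 gives the monic gcd v^2 - 5v + 4.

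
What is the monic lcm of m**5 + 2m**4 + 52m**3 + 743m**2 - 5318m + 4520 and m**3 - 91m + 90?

m**6 - 7m**5 + 34m**4 + 275m**3 - 12005m**2 + 52382m - 40680

Apply the Euclidean algorithm:
  m**5 + 2m**4 + 52m**3 + 743m**2 - 5318m + 4520 = (m**2 + 2m + 143)(m**3 - 91m + 90) + (835m**2 + 7515m - 8350)
  m**3 - 91m + 90 = ((1/835)m - 9/835)(835m**2 + 7515m - 8350) + (0)
Last nonzero remainder: 835m**2 + 7515m - 8350. Dividing through by 835 gives the monic gcd m**2 + 9m - 10.
Then lcm(f, g) = f·g / gcd(f, g); expanding and making the result monic gives the answer.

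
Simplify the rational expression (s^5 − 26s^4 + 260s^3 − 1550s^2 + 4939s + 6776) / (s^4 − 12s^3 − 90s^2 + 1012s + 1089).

(s^2 − 5s + 56)/(s + 9)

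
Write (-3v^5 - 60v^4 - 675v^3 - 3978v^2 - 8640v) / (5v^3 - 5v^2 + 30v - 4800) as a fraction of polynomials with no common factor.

(-3v^3 - 33v^2 - 90v)/(5v - 50)

Apply the Euclidean algorithm:
  -3v^5 - 60v^4 - 675v^3 - 3978v^2 - 8640v = (-(3/5)v^2 - (63/5)v - 144)(5v^3 - 5v^2 + 30v - 4800) + (-7200v^2 - 64800v - 691200)
  5v^3 - 5v^2 + 30v - 4800 = (-(1/1440)v + 1/144)(-7200v^2 - 64800v - 691200) + (0)
Last nonzero remainder: -7200v^2 - 64800v - 691200. Dividing through by -7200 gives the monic gcd v^2 + 9v + 96.
Cancel v^2 + 9v + 96 from numerator and denominator to get the reduced form.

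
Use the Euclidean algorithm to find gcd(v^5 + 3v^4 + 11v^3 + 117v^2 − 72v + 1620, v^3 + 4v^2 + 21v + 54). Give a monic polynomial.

Apply the Euclidean algorithm:
  v^5 + 3v^4 + 11v^3 + 117v^2 − 72v + 1620 = (v^2 − v − 6)(v^3 + 4v^2 + 21v + 54) + (108v^2 + 108v + 1944)
  v^3 + 4v^2 + 21v + 54 = ((1/108)v + 1/36)(108v^2 + 108v + 1944) + (0)
Last nonzero remainder: 108v^2 + 108v + 1944. Dividing through by 108 gives the monic gcd v^2 + v + 18.

v^2 + v + 18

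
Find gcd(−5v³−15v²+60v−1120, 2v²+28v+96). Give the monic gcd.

v+8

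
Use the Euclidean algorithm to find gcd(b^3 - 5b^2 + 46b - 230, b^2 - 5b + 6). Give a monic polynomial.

By polynomial division,
  b^3 - 5b^2 + 46b - 230 = (b)(b^2 - 5b + 6) + (40b - 230)
  b^2 - 5b + 6 = ((1/40)b + 3/160)(40b - 230) + (165/16)
  40b - 230 = ((128/33)b - 736/33)(165/16) + (0)
The last nonzero remainder is the constant 165/16, so the polynomials are coprime and gcd = 1.

1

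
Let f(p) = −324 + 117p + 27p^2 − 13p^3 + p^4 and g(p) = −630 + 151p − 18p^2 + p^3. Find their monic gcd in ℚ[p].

Repeated division with remainder:
  p^4 − 13p^3 + 27p^2 + 117p − 324 = (p + 5)(p^3 − 18p^2 + 151p − 630) + (−34p^2 − 8p + 2826)
  p^3 − 18p^2 + 151p − 630 = (−(1/34)p + 155/289)(−34p^2 − 8p + 2826) + ((68900/289)p − 620100/289)
  −34p^2 − 8p + 2826 = (−(4913/34450)p − 45373/34450)((68900/289)p − 620100/289) + (0)
Last nonzero remainder: (68900/289)p − 620100/289. Dividing through by 68900/289 gives the monic gcd p − 9.

−9 + p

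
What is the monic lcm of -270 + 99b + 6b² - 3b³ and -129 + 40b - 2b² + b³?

3870 - 1329b - 29b² + 8b³ - b⁴ + b⁵

By polynomial division,
  -3b³ + 6b² + 99b - 270 = (-3)(b³ - 2b² + 40b - 129) + (219b - 657)
  b³ - 2b² + 40b - 129 = ((1/219)b² + (1/219)b + 43/219)(219b - 657) + (0)
Last nonzero remainder: 219b - 657. Dividing through by 219 gives the monic gcd b - 3.
Then lcm(f, g) = f·g / gcd(f, g); expanding and making the result monic gives the answer.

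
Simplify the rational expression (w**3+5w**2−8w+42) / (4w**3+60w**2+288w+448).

By polynomial division,
  w**3+5w**2−8w+42 = (1/4)(4w**3+60w**2+288w+448) + (−10w**2−80w−70)
  4w**3+60w**2+288w+448 = (−(2/5)w−14/5)(−10w**2−80w−70) + (36w+252)
  −10w**2−80w−70 = (−(5/18)w−5/18)(36w+252) + (0)
Last nonzero remainder: 36w+252. Dividing through by 36 gives the monic gcd w+7.
Cancel w+7 from numerator and denominator to get the reduced form.

(w**2−2w+6)/(4w**2+32w+64)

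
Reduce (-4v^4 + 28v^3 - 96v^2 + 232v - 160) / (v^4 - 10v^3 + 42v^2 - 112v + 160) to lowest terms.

(-4v + 4)/(v - 4)

By polynomial division,
  -4v^4 + 28v^3 - 96v^2 + 232v - 160 = (-4)(v^4 - 10v^3 + 42v^2 - 112v + 160) + (-12v^3 + 72v^2 - 216v + 480)
  v^4 - 10v^3 + 42v^2 - 112v + 160 = (-(1/12)v + 1/3)(-12v^3 + 72v^2 - 216v + 480) + (0)
Last nonzero remainder: -12v^3 + 72v^2 - 216v + 480. Dividing through by -12 gives the monic gcd v^3 - 6v^2 + 18v - 40.
Cancel v^3 - 6v^2 + 18v - 40 from numerator and denominator to get the reduced form.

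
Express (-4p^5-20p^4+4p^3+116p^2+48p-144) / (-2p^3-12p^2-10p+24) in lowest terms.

(2p^3+6p^2-8p-24)/(p+4)

Repeated division with remainder:
  -4p^5-20p^4+4p^3+116p^2+48p-144 = (2p^2-2p)(-2p^3-12p^2-10p+24) + (48p^2+96p-144)
  -2p^3-12p^2-10p+24 = (-(1/24)p-1/6)(48p^2+96p-144) + (0)
Last nonzero remainder: 48p^2+96p-144. Dividing through by 48 gives the monic gcd p^2+2p-3.
Cancel p^2+2p-3 from numerator and denominator to get the reduced form.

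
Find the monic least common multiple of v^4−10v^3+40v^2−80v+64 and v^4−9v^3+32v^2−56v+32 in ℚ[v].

v^5−11v^4+50v^3−120v^2+144v−64

Euclidean algorithm in ℚ[v]:
  v^4−10v^3+40v^2−80v+64 = (v^4−9v^3+32v^2−56v+32) + (−v^3+8v^2−24v+32)
  v^4−9v^3+32v^2−56v+32 = (−v+1)(−v^3+8v^2−24v+32) + (0)
Last nonzero remainder: −v^3+8v^2−24v+32. Dividing through by −1 gives the monic gcd v^3−8v^2+24v−32.
Then lcm(f, g) = f·g / gcd(f, g); expanding and making the result monic gives the answer.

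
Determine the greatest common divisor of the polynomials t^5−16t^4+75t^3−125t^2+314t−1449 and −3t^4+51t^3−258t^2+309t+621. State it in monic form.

t^3−18t^2+104t−207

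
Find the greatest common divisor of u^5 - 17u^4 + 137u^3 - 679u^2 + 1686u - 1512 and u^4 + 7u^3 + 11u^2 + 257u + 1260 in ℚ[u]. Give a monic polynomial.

u^2 - 5u + 36

By polynomial division,
  u^5 - 17u^4 + 137u^3 - 679u^2 + 1686u - 1512 = (u - 24)(u^4 + 7u^3 + 11u^2 + 257u + 1260) + (294u^3 - 672u^2 + 6594u + 28728)
  u^4 + 7u^3 + 11u^2 + 257u + 1260 = ((1/294)u + 65/2058)(294u^3 - 672u^2 + 6594u + 28728) + ((480/49)u^2 - (2400/49)u + 17280/49)
  294u^3 - 672u^2 + 6594u + 28728 = ((2401/80)u + 6517/80)((480/49)u^2 - (2400/49)u + 17280/49) + (0)
Last nonzero remainder: (480/49)u^2 - (2400/49)u + 17280/49. Dividing through by 480/49 gives the monic gcd u^2 - 5u + 36.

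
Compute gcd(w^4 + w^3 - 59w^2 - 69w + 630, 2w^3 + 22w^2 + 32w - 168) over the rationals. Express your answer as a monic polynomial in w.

w + 6

Repeated division with remainder:
  w^4 + w^3 - 59w^2 - 69w + 630 = ((1/2)w - 5)(2w^3 + 22w^2 + 32w - 168) + (35w^2 + 175w - 210)
  2w^3 + 22w^2 + 32w - 168 = ((2/35)w + 12/35)(35w^2 + 175w - 210) + (-16w - 96)
  35w^2 + 175w - 210 = (-(35/16)w + 35/16)(-16w - 96) + (0)
Last nonzero remainder: -16w - 96. Dividing through by -16 gives the monic gcd w + 6.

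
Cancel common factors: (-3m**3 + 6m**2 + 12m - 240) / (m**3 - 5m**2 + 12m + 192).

Repeated division with remainder:
  -3m**3 + 6m**2 + 12m - 240 = (-3)(m**3 - 5m**2 + 12m + 192) + (-9m**2 + 48m + 336)
  m**3 - 5m**2 + 12m + 192 = (-(1/9)m - 1/27)(-9m**2 + 48m + 336) + ((460/9)m + 1840/9)
  -9m**2 + 48m + 336 = (-(81/460)m + 189/115)((460/9)m + 1840/9) + (0)
Last nonzero remainder: (460/9)m + 1840/9. Dividing through by 460/9 gives the monic gcd m + 4.
Cancel m + 4 from numerator and denominator to get the reduced form.

(-3m**2 + 18m - 60)/(m**2 - 9m + 48)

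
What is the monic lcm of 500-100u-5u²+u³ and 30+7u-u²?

1500+200u-115u²-2u³+u⁴

Euclidean algorithm in ℚ[u]:
  u³-5u²-100u+500 = (-u-2)(-u²+7u+30) + (-56u+560)
  -u²+7u+30 = ((1/56)u+3/56)(-56u+560) + (0)
Last nonzero remainder: -56u+560. Dividing through by -56 gives the monic gcd u-10.
Then lcm(f, g) = f·g / gcd(f, g); expanding and making the result monic gives the answer.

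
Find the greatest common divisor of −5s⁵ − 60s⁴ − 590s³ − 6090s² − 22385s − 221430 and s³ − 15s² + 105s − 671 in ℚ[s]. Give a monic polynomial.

Euclidean algorithm in ℚ[s]:
  −5s⁵ − 60s⁴ − 590s³ − 6090s² − 22385s − 221430 = (−5s² − 135s − 2090)(s³ − 15s² + 105s − 671) + (−26620s² + 106480s − 1623820)
  s³ − 15s² + 105s − 671 = (−(1/26620)s + 1/2420)(−26620s² + 106480s − 1623820) + (0)
Last nonzero remainder: −26620s² + 106480s − 1623820. Dividing through by −26620 gives the monic gcd s² − 4s + 61.

s² − 4s + 61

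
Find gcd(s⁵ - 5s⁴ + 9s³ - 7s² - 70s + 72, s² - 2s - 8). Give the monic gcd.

Repeated division with remainder:
  s⁵ - 5s⁴ + 9s³ - 7s² - 70s + 72 = (s³ - 3s² + 11s - 9)(s² - 2s - 8) + (0)
The last nonzero remainder s² - 2s - 8 is already monic.

s² - 2s - 8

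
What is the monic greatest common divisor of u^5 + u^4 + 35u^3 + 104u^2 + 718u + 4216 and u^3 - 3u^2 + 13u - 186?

Euclidean algorithm in ℚ[u]:
  u^5 + u^4 + 35u^3 + 104u^2 + 718u + 4216 = (u^2 + 4u + 34)(u^3 - 3u^2 + 13u - 186) + (340u^2 + 1020u + 10540)
  u^3 - 3u^2 + 13u - 186 = ((1/340)u - 3/170)(340u^2 + 1020u + 10540) + (0)
Last nonzero remainder: 340u^2 + 1020u + 10540. Dividing through by 340 gives the monic gcd u^2 + 3u + 31.

u^2 + 3u + 31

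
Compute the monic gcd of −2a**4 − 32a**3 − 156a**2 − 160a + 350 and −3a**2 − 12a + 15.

a**2 + 4a − 5

Apply the Euclidean algorithm:
  −2a**4 − 32a**3 − 156a**2 − 160a + 350 = ((2/3)a**2 + 8a + 70/3)(−3a**2 − 12a + 15) + (0)
Last nonzero remainder: −3a**2 − 12a + 15. Dividing through by −3 gives the monic gcd a**2 + 4a − 5.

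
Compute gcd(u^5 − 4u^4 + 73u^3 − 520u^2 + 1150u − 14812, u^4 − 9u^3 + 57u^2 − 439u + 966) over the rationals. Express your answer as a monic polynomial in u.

u^3 − 6u^2 + 39u − 322

Apply the Euclidean algorithm:
  u^5 − 4u^4 + 73u^3 − 520u^2 + 1150u − 14812 = (u + 5)(u^4 − 9u^3 + 57u^2 − 439u + 966) + (61u^3 − 366u^2 + 2379u − 19642)
  u^4 − 9u^3 + 57u^2 − 439u + 966 = ((1/61)u − 3/61)(61u^3 − 366u^2 + 2379u − 19642) + (0)
Last nonzero remainder: 61u^3 − 366u^2 + 2379u − 19642. Dividing through by 61 gives the monic gcd u^3 − 6u^2 + 39u − 322.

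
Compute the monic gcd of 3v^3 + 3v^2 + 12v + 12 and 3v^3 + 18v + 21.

v + 1

Apply the Euclidean algorithm:
  3v^3 + 3v^2 + 12v + 12 = (3v^3 + 18v + 21) + (3v^2 - 6v - 9)
  3v^3 + 18v + 21 = (v + 2)(3v^2 - 6v - 9) + (39v + 39)
  3v^2 - 6v - 9 = ((1/13)v - 3/13)(39v + 39) + (0)
Last nonzero remainder: 39v + 39. Dividing through by 39 gives the monic gcd v + 1.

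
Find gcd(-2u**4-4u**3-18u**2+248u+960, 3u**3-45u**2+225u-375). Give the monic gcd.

u-5

By polynomial division,
  -2u**4-4u**3-18u**2+248u+960 = (-(2/3)u-34/3)(3u**3-45u**2+225u-375) + (-378u**2+2548u-3290)
  3u**3-45u**2+225u-375 = (-(1/126)u+223/3402)(-378u**2+2548u-3290) + ((7744/243)u-38720/243)
  -378u**2+2548u-3290 = (-(45927/3872)u+79947/3872)((7744/243)u-38720/243) + (0)
Last nonzero remainder: (7744/243)u-38720/243. Dividing through by 7744/243 gives the monic gcd u-5.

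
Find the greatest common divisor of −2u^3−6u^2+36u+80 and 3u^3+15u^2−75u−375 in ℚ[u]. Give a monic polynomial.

u+5

Repeated division with remainder:
  −2u^3−6u^2+36u+80 = (−2/3)(3u^3+15u^2−75u−375) + (4u^2−14u−170)
  3u^3+15u^2−75u−375 = ((3/4)u+51/8)(4u^2−14u−170) + ((567/4)u+2835/4)
  4u^2−14u−170 = ((16/567)u−136/567)((567/4)u+2835/4) + (0)
Last nonzero remainder: (567/4)u+2835/4. Dividing through by 567/4 gives the monic gcd u+5.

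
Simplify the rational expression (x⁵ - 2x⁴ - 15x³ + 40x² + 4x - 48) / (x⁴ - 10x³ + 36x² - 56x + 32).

(x³ + 2x² - 11x - 12)/(x² - 6x + 8)

By polynomial division,
  x⁵ - 2x⁴ - 15x³ + 40x² + 4x - 48 = (x + 8)(x⁴ - 10x³ + 36x² - 56x + 32) + (29x³ - 192x² + 420x - 304)
  x⁴ - 10x³ + 36x² - 56x + 32 = ((1/29)x - 98/841)(29x³ - 192x² + 420x - 304) + (-(720/841)x² + (2880/841)x - 2880/841)
  29x³ - 192x² + 420x - 304 = (-(24389/720)x + 15979/180)(-(720/841)x² + (2880/841)x - 2880/841) + (0)
Last nonzero remainder: -(720/841)x² + (2880/841)x - 2880/841. Dividing through by -720/841 gives the monic gcd x² - 4x + 4.
Cancel x² - 4x + 4 from numerator and denominator to get the reduced form.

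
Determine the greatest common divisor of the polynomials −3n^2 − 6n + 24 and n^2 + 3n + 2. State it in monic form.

1

Euclidean algorithm in ℚ[n]:
  −3n^2 − 6n + 24 = (−3)(n^2 + 3n + 2) + (3n + 30)
  n^2 + 3n + 2 = ((1/3)n − 7/3)(3n + 30) + (72)
  3n + 30 = ((1/24)n + 5/12)(72) + (0)
The last nonzero remainder is the constant 72, so the polynomials are coprime and gcd = 1.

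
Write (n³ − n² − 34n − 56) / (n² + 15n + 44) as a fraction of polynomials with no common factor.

(n² − 5n − 14)/(n + 11)

Repeated division with remainder:
  n³ − n² − 34n − 56 = (n − 16)(n² + 15n + 44) + (162n + 648)
  n² + 15n + 44 = ((1/162)n + 11/162)(162n + 648) + (0)
Last nonzero remainder: 162n + 648. Dividing through by 162 gives the monic gcd n + 4.
Cancel n + 4 from numerator and denominator to get the reduced form.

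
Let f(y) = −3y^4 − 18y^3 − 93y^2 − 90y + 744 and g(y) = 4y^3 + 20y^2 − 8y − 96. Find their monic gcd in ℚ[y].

y^2 + 2y − 8

Euclidean algorithm in ℚ[y]:
  −3y^4 − 18y^3 − 93y^2 − 90y + 744 = (−(3/4)y − 3/4)(4y^3 + 20y^2 − 8y − 96) + (−84y^2 − 168y + 672)
  4y^3 + 20y^2 − 8y − 96 = (−(1/21)y − 1/7)(−84y^2 − 168y + 672) + (0)
Last nonzero remainder: −84y^2 − 168y + 672. Dividing through by −84 gives the monic gcd y^2 + 2y − 8.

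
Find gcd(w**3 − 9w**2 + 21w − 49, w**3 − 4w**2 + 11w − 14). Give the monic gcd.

Apply the Euclidean algorithm:
  w**3 − 9w**2 + 21w − 49 = (w**3 − 4w**2 + 11w − 14) + (−5w**2 + 10w − 35)
  w**3 − 4w**2 + 11w − 14 = (−(1/5)w + 2/5)(−5w**2 + 10w − 35) + (0)
Last nonzero remainder: −5w**2 + 10w − 35. Dividing through by −5 gives the monic gcd w**2 − 2w + 7.

w**2 − 2w + 7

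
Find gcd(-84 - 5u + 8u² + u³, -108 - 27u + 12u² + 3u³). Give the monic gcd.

-12 + u + u²

Apply the Euclidean algorithm:
  u³ + 8u² - 5u - 84 = (1/3)(3u³ + 12u² - 27u - 108) + (4u² + 4u - 48)
  3u³ + 12u² - 27u - 108 = ((3/4)u + 9/4)(4u² + 4u - 48) + (0)
Last nonzero remainder: 4u² + 4u - 48. Dividing through by 4 gives the monic gcd u² + u - 12.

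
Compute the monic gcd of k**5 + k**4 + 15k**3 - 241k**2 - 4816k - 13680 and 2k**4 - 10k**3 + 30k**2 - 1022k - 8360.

k**3 + 6k**2 + 81k + 380

Apply the Euclidean algorithm:
  k**5 + k**4 + 15k**3 - 241k**2 - 4816k - 13680 = ((1/2)k + 3)(2k**4 - 10k**3 + 30k**2 - 1022k - 8360) + (30k**3 + 180k**2 + 2430k + 11400)
  2k**4 - 10k**3 + 30k**2 - 1022k - 8360 = ((1/15)k - 11/15)(30k**3 + 180k**2 + 2430k + 11400) + (0)
Last nonzero remainder: 30k**3 + 180k**2 + 2430k + 11400. Dividing through by 30 gives the monic gcd k**3 + 6k**2 + 81k + 380.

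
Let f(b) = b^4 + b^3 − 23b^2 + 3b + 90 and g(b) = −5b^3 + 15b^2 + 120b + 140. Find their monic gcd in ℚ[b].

Euclidean algorithm in ℚ[b]:
  b^4 + b^3 − 23b^2 + 3b + 90 = (−(1/5)b − 4/5)(−5b^3 + 15b^2 + 120b + 140) + (13b^2 + 127b + 202)
  −5b^3 + 15b^2 + 120b + 140 = (−(5/13)b + 830/169)(13b^2 + 127b + 202) + (−(72000/169)b − 144000/169)
  13b^2 + 127b + 202 = (−(2197/72000)b − 17069/72000)(−(72000/169)b − 144000/169) + (0)
Last nonzero remainder: −(72000/169)b − 144000/169. Dividing through by −72000/169 gives the monic gcd b + 2.

b + 2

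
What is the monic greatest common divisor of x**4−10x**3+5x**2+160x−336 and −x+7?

x−7

Apply the Euclidean algorithm:
  x**4−10x**3+5x**2+160x−336 = (−x**3+3x**2+16x−48)(−x+7) + (0)
Last nonzero remainder: −x+7. Dividing through by −1 gives the monic gcd x−7.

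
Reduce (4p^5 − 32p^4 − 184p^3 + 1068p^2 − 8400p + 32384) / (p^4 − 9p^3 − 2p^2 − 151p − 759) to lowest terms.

(4p^2 + 16p − 128)/(p + 3)

By polynomial division,
  4p^5 − 32p^4 − 184p^3 + 1068p^2 − 8400p + 32384 = (4p + 4)(p^4 − 9p^3 − 2p^2 − 151p − 759) + (−140p^3 + 1680p^2 − 4760p + 35420)
  p^4 − 9p^3 − 2p^2 − 151p − 759 = (−(1/140)p − 3/140)(−140p^3 + 1680p^2 − 4760p + 35420) + (0)
Last nonzero remainder: −140p^3 + 1680p^2 − 4760p + 35420. Dividing through by −140 gives the monic gcd p^3 − 12p^2 + 34p − 253.
Cancel p^3 − 12p^2 + 34p − 253 from numerator and denominator to get the reduced form.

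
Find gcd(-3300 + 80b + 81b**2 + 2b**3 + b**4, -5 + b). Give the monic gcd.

-5 + b

Euclidean algorithm in ℚ[b]:
  b**4 + 2b**3 + 81b**2 + 80b - 3300 = (b**3 + 7b**2 + 116b + 660)(b - 5) + (0)
The last nonzero remainder b - 5 is already monic.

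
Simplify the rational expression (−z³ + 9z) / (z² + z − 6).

Euclidean algorithm in ℚ[z]:
  −z³ + 9z = (−z + 1)(z² + z − 6) + (2z + 6)
  z² + z − 6 = ((1/2)z − 1)(2z + 6) + (0)
Last nonzero remainder: 2z + 6. Dividing through by 2 gives the monic gcd z + 3.
Cancel z + 3 from numerator and denominator to get the reduced form.

(−z² + 3z)/(z − 2)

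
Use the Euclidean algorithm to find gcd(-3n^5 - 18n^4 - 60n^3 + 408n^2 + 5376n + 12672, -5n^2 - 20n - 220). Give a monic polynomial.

n^2 + 4n + 44

Apply the Euclidean algorithm:
  -3n^5 - 18n^4 - 60n^3 + 408n^2 + 5376n + 12672 = ((3/5)n^3 + (6/5)n^2 - (96/5)n - 288/5)(-5n^2 - 20n - 220) + (0)
Last nonzero remainder: -5n^2 - 20n - 220. Dividing through by -5 gives the monic gcd n^2 + 4n + 44.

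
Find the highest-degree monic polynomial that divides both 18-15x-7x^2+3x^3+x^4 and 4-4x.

-1+x

Apply the Euclidean algorithm:
  x^4+3x^3-7x^2-15x+18 = (-(1/4)x^3-x^2+(3/4)x+9/2)(-4x+4) + (0)
Last nonzero remainder: -4x+4. Dividing through by -4 gives the monic gcd x-1.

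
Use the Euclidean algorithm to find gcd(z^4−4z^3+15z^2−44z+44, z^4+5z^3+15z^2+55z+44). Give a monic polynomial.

Apply the Euclidean algorithm:
  z^4−4z^3+15z^2−44z+44 = (z^4+5z^3+15z^2+55z+44) + (−9z^3−99z)
  z^4+5z^3+15z^2+55z+44 = (−(1/9)z−5/9)(−9z^3−99z) + (4z^2+44)
  −9z^3−99z = (−(9/4)z)(4z^2+44) + (0)
Last nonzero remainder: 4z^2+44. Dividing through by 4 gives the monic gcd z^2+11.

z^2+11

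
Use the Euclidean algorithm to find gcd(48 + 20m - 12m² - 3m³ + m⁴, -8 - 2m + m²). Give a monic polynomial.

Repeated division with remainder:
  m⁴ - 3m³ - 12m² + 20m + 48 = (m² - m - 6)(m² - 2m - 8) + (0)
The last nonzero remainder m² - 2m - 8 is already monic.

-8 - 2m + m²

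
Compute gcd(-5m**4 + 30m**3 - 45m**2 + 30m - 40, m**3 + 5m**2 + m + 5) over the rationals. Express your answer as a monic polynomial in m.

Repeated division with remainder:
  -5m**4 + 30m**3 - 45m**2 + 30m - 40 = (-5m + 55)(m**3 + 5m**2 + m + 5) + (-315m**2 - 315)
  m**3 + 5m**2 + m + 5 = (-(1/315)m - 1/63)(-315m**2 - 315) + (0)
Last nonzero remainder: -315m**2 - 315. Dividing through by -315 gives the monic gcd m**2 + 1.

m**2 + 1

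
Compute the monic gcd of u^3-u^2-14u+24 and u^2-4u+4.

u-2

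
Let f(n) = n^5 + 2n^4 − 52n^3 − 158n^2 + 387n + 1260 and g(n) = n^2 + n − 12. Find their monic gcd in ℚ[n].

n^2 + n − 12

Repeated division with remainder:
  n^5 + 2n^4 − 52n^3 − 158n^2 + 387n + 1260 = (n^3 + n^2 − 41n − 105)(n^2 + n − 12) + (0)
The last nonzero remainder n^2 + n − 12 is already monic.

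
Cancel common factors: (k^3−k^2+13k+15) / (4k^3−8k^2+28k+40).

(k^2−2k+15)/(4k^2−12k+40)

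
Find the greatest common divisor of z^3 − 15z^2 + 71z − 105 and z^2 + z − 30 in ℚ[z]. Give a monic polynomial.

z − 5

Repeated division with remainder:
  z^3 − 15z^2 + 71z − 105 = (z − 16)(z^2 + z − 30) + (117z − 585)
  z^2 + z − 30 = ((1/117)z + 2/39)(117z − 585) + (0)
Last nonzero remainder: 117z − 585. Dividing through by 117 gives the monic gcd z − 5.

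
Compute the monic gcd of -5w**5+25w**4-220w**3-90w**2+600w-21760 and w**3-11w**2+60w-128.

w**2-7w+32

Apply the Euclidean algorithm:
  -5w**5+25w**4-220w**3-90w**2+600w-21760 = (-5w**2-30w-250)(w**3-11w**2+60w-128) + (-1680w**2+11760w-53760)
  w**3-11w**2+60w-128 = (-(1/1680)w+1/420)(-1680w**2+11760w-53760) + (0)
Last nonzero remainder: -1680w**2+11760w-53760. Dividing through by -1680 gives the monic gcd w**2-7w+32.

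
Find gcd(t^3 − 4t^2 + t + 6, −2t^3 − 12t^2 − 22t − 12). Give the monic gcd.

t + 1

Euclidean algorithm in ℚ[t]:
  t^3 − 4t^2 + t + 6 = (−1/2)(−2t^3 − 12t^2 − 22t − 12) + (−10t^2 − 10t)
  −2t^3 − 12t^2 − 22t − 12 = ((1/5)t + 1)(−10t^2 − 10t) + (−12t − 12)
  −10t^2 − 10t = ((5/6)t)(−12t − 12) + (0)
Last nonzero remainder: −12t − 12. Dividing through by −12 gives the monic gcd t + 1.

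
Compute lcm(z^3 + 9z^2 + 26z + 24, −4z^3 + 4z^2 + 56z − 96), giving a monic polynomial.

z^5 + 4z^4 − 13z^3 − 52z^2 + 36z + 144

By polynomial division,
  z^3 + 9z^2 + 26z + 24 = (−1/4)(−4z^3 + 4z^2 + 56z − 96) + (10z^2 + 40z)
  −4z^3 + 4z^2 + 56z − 96 = (−(2/5)z + 2)(10z^2 + 40z) + (−24z − 96)
  10z^2 + 40z = (−(5/12)z)(−24z − 96) + (0)
Last nonzero remainder: −24z − 96. Dividing through by −24 gives the monic gcd z + 4.
Then lcm(f, g) = f·g / gcd(f, g); expanding and making the result monic gives the answer.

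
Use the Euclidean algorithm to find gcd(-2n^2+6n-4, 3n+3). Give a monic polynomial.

1

Apply the Euclidean algorithm:
  -2n^2+6n-4 = (-(2/3)n+8/3)(3n+3) + (-12)
  3n+3 = (-(1/4)n-1/4)(-12) + (0)
The last nonzero remainder is the constant -12, so the polynomials are coprime and gcd = 1.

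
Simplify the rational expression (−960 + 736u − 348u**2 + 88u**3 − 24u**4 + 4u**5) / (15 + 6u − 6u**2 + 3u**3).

(−192 + 32u − 12u**2 + 4u**3)/(3 + 3u)

Repeated division with remainder:
  4u**5 − 24u**4 + 88u**3 − 348u**2 + 736u − 960 = ((4/3)u**2 − (16/3)u + 16)(3u**3 − 6u**2 + 6u + 15) + (−240u**2 + 720u − 1200)
  3u**3 − 6u**2 + 6u + 15 = (−(1/80)u − 1/80)(−240u**2 + 720u − 1200) + (0)
Last nonzero remainder: −240u**2 + 720u − 1200. Dividing through by −240 gives the monic gcd u**2 − 3u + 5.
Cancel u**2 − 3u + 5 from numerator and denominator to get the reduced form.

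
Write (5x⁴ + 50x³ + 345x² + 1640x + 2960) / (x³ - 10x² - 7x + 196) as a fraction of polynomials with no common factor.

(5x³ + 30x² + 225x + 740)/(x² - 14x + 49)

Euclidean algorithm in ℚ[x]:
  5x⁴ + 50x³ + 345x² + 1640x + 2960 = (5x + 100)(x³ - 10x² - 7x + 196) + (1380x² + 1360x - 16640)
  x³ - 10x² - 7x + 196 = ((1/1380)x - 379/47610)(1380x² + 1360x - 16640) + ((75625/4761)x + 302500/4761)
  1380x² + 1360x - 16640 = ((1314036/15125)x - 3961152/15125)((75625/4761)x + 302500/4761) + (0)
Last nonzero remainder: (75625/4761)x + 302500/4761. Dividing through by 75625/4761 gives the monic gcd x + 4.
Cancel x + 4 from numerator and denominator to get the reduced form.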